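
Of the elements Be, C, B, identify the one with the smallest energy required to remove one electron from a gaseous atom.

B

Be is in period 2, group 2; B is in period 2, group 13; C is in period 2, group 14.
Across a period the outer electron is held more tightly (higher IE₁); down a group it sits in a higher shell, more shielded, and comes off more easily.
All lie in period 2; the across-period trend (first ionization energy increases left to right) applies, with the exception below.
Note the exception: Be has a higher first ionization energy than B, contrary to the simple trend — removing B's lone 2p electron is easier than breaking Be's filled 2s².
Approximate values (kJ/mol): Be 900, B 801, C 1086.
The smallest energy required to remove one electron from a gaseous atom among these belongs to B.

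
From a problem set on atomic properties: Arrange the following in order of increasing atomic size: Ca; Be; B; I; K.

B < Be < I < Ca < K

Be is in period 2, group 2; B is in period 2, group 13; K is in period 4, group 1; Ca is in period 4, group 2; I is in period 5, group 17.
Across a period the added protons contract the valence shell; down a group each new principal shell makes the atom larger.
Neither a single period nor a single group — weigh both effects.
Be > B: Be lies to the left of B in period 2, so the across-period effect alone puts Be larger.
I > Be: period and group pull opposite ways; the down-group shift dominates (133 vs 102 pm).
Ca > I: period and group pull opposite ways; the across-period shift dominates (171 vs 133 pm).
K > Ca: both are in period 4; the period trend gives K the larger value.
Approximate values (pm): Be 102, B 85, K 196, Ca 171, I 133.
So from smallest to largest: B < Be < I < Ca < K.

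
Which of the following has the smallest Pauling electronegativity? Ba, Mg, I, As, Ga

Mg is in period 3, group 2; Ga is in period 4, group 13; As is in period 4, group 15; I is in period 5, group 17; Ba is in period 6, group 2.
Smaller atoms with higher effective nuclear charge are more electronegative.
Neither a single period nor a single group — weigh both effects.
Mg > Ba: Mg sits above Ba in group 2, so the down-group effect alone puts Mg higher.
Ga > Mg: period and group pull opposite ways; the across-period shift dominates (1.81 vs 1.31).
As > Ga: both are in period 4; the period trend gives As the larger value.
I > As: period and group pull opposite ways; the across-period shift dominates (2.66 vs 2.18).
For reference (Pauling): Mg 1.31, Ga 1.81, As 2.18, I 2.66, Ba 0.89.
The smallest Pauling electronegativity among these belongs to Ba.

Ba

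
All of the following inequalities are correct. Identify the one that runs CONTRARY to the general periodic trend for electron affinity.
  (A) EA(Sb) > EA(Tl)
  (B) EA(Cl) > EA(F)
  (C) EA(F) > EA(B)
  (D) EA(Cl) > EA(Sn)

(B)

The general trend: electron affinity increases across a period and decreases down a group.
(A) Sb (period 5, group 15) vs Tl (period 6, group 13): the stated order agrees with the simple trend.
(B) Cl (period 3, group 17) vs F (period 2, group 17): the stated order contradicts the simple trend.
(C) F (period 2, group 17) vs B (period 2, group 13): the stated order agrees with the simple trend.
(D) Cl (period 3, group 17) vs Sn (period 5, group 14): the stated order agrees with the simple trend.
The exception is (B): F's small 2p subshell makes the incoming electron feel strong e⁻–e⁻ repulsion, so Cl actually releases more energy on gaining an electron.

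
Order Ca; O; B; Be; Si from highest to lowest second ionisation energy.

O > B > Be > Si > Ca

The second ionization energy removes an electron from the +1 ion. For each element: Ca⁺ still has 1 valence electron; O⁺ still has 5 valence electrons; B⁺ still has 2 valence electrons; Be⁺ still has 1 valence electron; Si⁺ still has 3 valence electrons.
All are still removing valence electrons, so compare the +1 ions as you would atoms: IE_2 generally rises across a period (higher Z_eff) and falls down a group (larger shell), subject to the usual subshell exceptions.
Valence configurations: Ca⁺ [Ar]4s¹, O⁺ [He]2s²2p³, B⁺ [He]2s², Be⁺ [He]2s¹, Si⁺ [Ne]3s²3p¹.
Approximate IE_2 values (kJ/mol): Ca 1145, O 3388, B 2427, Be 1757, Si 1577.
Putting it together, IE_2: Ca < Si < Be < B < O.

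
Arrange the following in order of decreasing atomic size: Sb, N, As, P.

Sb, As, P, N

N is in period 2, group 15; P is in period 3, group 15; As is in period 4, group 15; Sb is in period 5, group 15.
Atomic radius shrinks across a period as nuclear charge pulls the same shell inward, and grows down a group as new shells are added.
All are in group 15, so atomic radius increases down the group.
So from largest to smallest: Sb > As > P > N.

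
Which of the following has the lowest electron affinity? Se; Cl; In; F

In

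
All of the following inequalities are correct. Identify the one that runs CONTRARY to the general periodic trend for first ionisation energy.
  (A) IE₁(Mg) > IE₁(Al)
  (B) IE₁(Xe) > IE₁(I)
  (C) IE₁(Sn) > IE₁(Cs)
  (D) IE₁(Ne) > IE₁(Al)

The general trend: first ionisation energy increases across a period and decreases down a group.
(A) Mg (period 3, group 2) vs Al (period 3, group 13): the stated order contradicts the simple trend.
(B) Xe (period 5, group 18) vs I (period 5, group 17): the stated order agrees with the simple trend.
(C) Sn (period 5, group 14) vs Cs (period 6, group 1): the stated order agrees with the simple trend.
(D) Ne (period 2, group 18) vs Al (period 3, group 13): the stated order agrees with the simple trend.
The exception is (A): Al's single 3p electron is easier to remove than one from Mg's filled 3s².

(A)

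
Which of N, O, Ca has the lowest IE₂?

Ca

IE_2 is the cost of taking one more electron from the +1 cation: N⁺ still has 4 valence electrons; O⁺ still has 5 valence electrons; Ca⁺ still has 1 valence electron.
All are still removing valence electrons, so compare the +1 ions as you would atoms: IE_2 generally rises across a period (higher Z_eff) and falls down a group (larger shell), subject to the usual subshell exceptions.
Valence configurations: N⁺ [He]2s²2p², O⁺ [He]2s²2p³, Ca⁺ [Ar]4s¹.
Tabulated IE_2 (kJ/mol): N 2856, O 3388, Ca 1145.
Overall IE_2 order: Ca < N < O.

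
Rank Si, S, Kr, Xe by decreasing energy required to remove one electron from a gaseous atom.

Si is in period 3, group 14; S is in period 3, group 16; Kr is in period 4, group 18; Xe is in period 5, group 18.
Removing the outermost electron gets harder across a period and easier down a group.
These span different periods and groups, so the two trends combine.
S > Si: S lies to the right of Si in period 3, so the across-period effect alone puts S higher.
Xe > S: the two effects oppose for this pair; the across-period effect wins (1170 vs 1000 kJ/mol).
Kr > Xe: Kr sits above Xe in group 18, so the down-group effect alone puts Kr higher.
For reference (kJ/mol): Si 786, S 1000, Kr 1351, Xe 1170.
So from highest to lowest: Kr > Xe > S > Si.

Kr > Xe > S > Si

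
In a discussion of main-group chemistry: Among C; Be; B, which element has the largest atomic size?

Atomic radius shrinks across a period as nuclear charge pulls the same shell inward, and grows down a group as new shells are added.
All lie in period 2, so atomic radius increases right to left.
The largest atomic size among these belongs to Be.

Be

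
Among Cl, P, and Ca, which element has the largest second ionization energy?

Cl

Consider each +1 ion: Cl⁺ still has 6 valence electrons; P⁺ still has 4 valence electrons; Ca⁺ still has 1 valence electron.
All are still removing valence electrons, so compare the +1 ions as you would atoms: IE_2 generally rises across a period (higher Z_eff) and falls down a group (larger shell), subject to the usual subshell exceptions.
Valence configurations: Cl⁺ [Ne]3s²3p⁴, P⁺ [Ne]3s²3p², Ca⁺ [Ar]4s¹.
The numbers (kJ/mol): Cl 2298, P 1907, Ca 1145.
Overall IE_2 order: Ca < P < Cl.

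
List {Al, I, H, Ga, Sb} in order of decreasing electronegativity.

I > H > Sb > Ga > Al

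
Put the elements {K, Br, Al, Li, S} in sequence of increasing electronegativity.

K < Li < Al < S < Br

Li is in period 2, group 1; Al is in period 3, group 13; S is in period 3, group 16; K is in period 4, group 1; Br is in period 4, group 17.
Smaller atoms with higher effective nuclear charge are more electronegative.
These span different periods and groups, so the two trends combine.
Li > K: Li sits above K in group 1, so the down-group effect alone puts Li higher.
Al > Li: the two effects oppose for this pair; the across-period effect wins (1.61 vs 0.98).
S > Al: both are in period 3; the period trend gives S the larger value.
Br > S: period and group pull opposite ways; the across-period shift dominates (2.96 vs 2.58).
Approximate values (Pauling): Li 0.98, Al 1.61, S 2.58, K 0.82, Br 2.96.
So from lowest to highest: K < Li < Al < S < Br.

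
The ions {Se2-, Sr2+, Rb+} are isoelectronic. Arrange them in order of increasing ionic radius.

Sr2+ < Rb+ < Se2-

All of these have 36 electrons, so size is governed by nuclear charge alone: the more protons, the stronger the pull on the same electron cloud, and the smaller the ion.
Nuclear charges: Sr2+ (Z=38), Rb+ (Z=37), Se2- (Z=34).
Smallest to largest: Sr2+ < Rb+ < Se2-.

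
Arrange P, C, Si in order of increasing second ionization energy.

The second ionization energy removes an electron from the +1 ion. For each element: P⁺ still has 4 valence electrons; C⁺ still has 3 valence electrons; Si⁺ still has 3 valence electrons.
All are still removing valence electrons, so compare the +1 ions as you would atoms: IE_2 generally rises across a period (higher Z_eff) and falls down a group (larger shell), subject to the usual subshell exceptions.
Valence configurations: P⁺ [Ne]3s²3p², C⁺ [He]2s²2p¹, Si⁺ [Ne]3s²3p¹.
Tabulated IE_2 (kJ/mol): P 1907, C 2353, Si 1577.
Overall IE_2 order: Si < P < C.

Si < P < C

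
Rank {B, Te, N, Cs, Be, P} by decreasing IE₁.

N, P, Be, Te, B, Cs

IE₁ increases left→right with effective nuclear charge and decreases top→bottom as the valence shell moves farther out.
These span different periods and groups, so the two trends combine.
B > Cs: relative to Cs, both the across-period and down-group shifts push B's first ionization energy up.
Te > B: the two effects oppose for this pair; the across-period effect wins (869 vs 801 kJ/mol).
Be > Te: the two effects oppose for this pair; the down-group effect wins (900 vs 869 kJ/mol).
P > Be: the two effects oppose for this pair; the across-period effect wins (1012 vs 900 kJ/mol).
N > P: they share group 15; the group trend gives N the larger value.
Note the exception: Be has a higher first ionization energy than B, contrary to the simple trend — removing B's lone 2p electron is easier than breaking Be's filled 2s².
For reference (kJ/mol): Be 900, B 801, N 1402, P 1012, Te 869, Cs 376.
So from highest to lowest: N > P > Be > Te > B > Cs.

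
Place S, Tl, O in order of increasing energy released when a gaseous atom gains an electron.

Tl < O < S

Electron affinity generally becomes more exothermic across a period toward the halogens and less exothermic down a group.
Here both period and group differ, so the two effects have to be weighed against each other.
O > Tl: relative to Tl, both the across-period and down-group shifts push O's electron affinity up.
S > O: this pair runs against the simple trend — see the exception note.
Note the exception: S has a higher electron affinity than O, contrary to the simple trend — the compact 2p subshell of O repels the added electron more than S's larger 3p does.
For reference (kJ/mol): O 141, S 200, Tl 19.
So from lowest to highest: Tl < O < S.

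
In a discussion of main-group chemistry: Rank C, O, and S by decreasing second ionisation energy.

O > C > S

Consider each +1 ion: C⁺ still has 3 valence electrons; O⁺ still has 5 valence electrons; S⁺ still has 5 valence electrons.
All are still removing valence electrons, so compare the +1 ions as you would atoms: IE_2 generally rises across a period (higher Z_eff) and falls down a group (larger shell), subject to the usual subshell exceptions.
Valence configurations: C⁺ [He]2s²2p¹, O⁺ [He]2s²2p³, S⁺ [Ne]3s²3p³.
Tabulated IE_2 (kJ/mol): C 2353, O 3388, S 2252.
So the second ionization energies run S < C < O.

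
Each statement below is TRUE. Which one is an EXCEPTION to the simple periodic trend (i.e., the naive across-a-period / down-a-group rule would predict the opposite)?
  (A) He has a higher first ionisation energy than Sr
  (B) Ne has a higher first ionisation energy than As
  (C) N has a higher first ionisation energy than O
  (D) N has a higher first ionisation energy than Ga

(C)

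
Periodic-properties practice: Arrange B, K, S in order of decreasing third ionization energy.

K > B > S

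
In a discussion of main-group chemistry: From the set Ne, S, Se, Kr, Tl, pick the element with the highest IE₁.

Ne is in period 2, group 18; S is in period 3, group 16; Se is in period 4, group 16; Kr is in period 4, group 18; Tl is in period 6, group 13.
IE₁ increases left→right with effective nuclear charge and decreases top→bottom as the valence shell moves farther out.
These span different periods and groups, so the two trends combine.
Se > Tl: relative to Tl, both the across-period and down-group shifts push Se's first ionization energy up.
S > Se: S sits above Se in group 16, so the down-group effect alone puts S higher.
Kr > S: period and group pull opposite ways; the across-period shift dominates (1351 vs 1000 kJ/mol).
Ne > Kr: they share group 18; the group trend gives Ne the larger value.
For reference (kJ/mol): Ne 2081, S 1000, Se 941, Kr 1351, Tl 589.
The highest IE₁ among these belongs to Ne.

Ne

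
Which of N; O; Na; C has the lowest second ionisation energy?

C

Consider each +1 ion: N⁺ still has 4 valence electrons; O⁺ still has 5 valence electrons; Na⁺ is the bare [Ne] core; C⁺ still has 3 valence electrons.
Core electrons are held far more tightly than valence electrons, so Na tops the IE_2 order.
Valence configurations: N⁺ [He]2s²2p², O⁺ [He]2s²2p³, C⁺ [He]2s²2p¹.
Approximate IE_2 values (kJ/mol): N 2856, O 3388, Na 4562, C 2353.
Overall IE_2 order: C < N < O < Na.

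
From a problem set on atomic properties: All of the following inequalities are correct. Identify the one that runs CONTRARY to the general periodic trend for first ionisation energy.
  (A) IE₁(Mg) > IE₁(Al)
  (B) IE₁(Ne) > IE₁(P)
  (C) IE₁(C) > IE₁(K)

(A)

The general trend: first ionisation energy increases across a period and decreases down a group.
(A) Mg (period 3, group 2) vs Al (period 3, group 13): the stated order contradicts the simple trend.
(B) Ne (period 2, group 18) vs P (period 3, group 15): the stated order agrees with the simple trend.
(C) C (period 2, group 14) vs K (period 4, group 1): the stated order agrees with the simple trend.
The exception is (A): Al's single 3p electron is easier to remove than one from Mg's filled 3s².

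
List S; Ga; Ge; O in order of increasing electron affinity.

Ga, Ge, O, S

Adding an electron releases more energy for atoms nearer the top right (short of the noble gases).
These span different periods and groups, so the two trends combine.
Ge > Ga: both are in period 4; the period trend gives Ge the larger value.
O > Ge: both effects reinforce here, so O is clearly the higher of the two.
S > O: this pair runs against the simple trend — see the exception note.
Note the exception: S has a higher electron affinity than O, contrary to the simple trend — the compact 2p subshell of O repels the added electron more than S's larger 3p does.
Tabulated electron affinity (kJ/mol): O 141, S 200, Ga 29, Ge 119.
So from lowest to highest: Ga < Ge < O < S.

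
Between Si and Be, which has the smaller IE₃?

After 2 electrons have been removed, what remains? Si²⁺ still has 2 valence electrons; Be²⁺ is the bare [He] core.
Core electrons are held far more tightly than valence electrons, so Be tops the IE_3 order.
The numbers (kJ/mol): Si 3232, Be 14849.
So the third ionization energies run Si < Be.

Si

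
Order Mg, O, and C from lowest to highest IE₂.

Mg, C, O

The second ionization energy removes an electron from the +1 ion. For each element: Mg⁺ still has 1 valence electron; O⁺ still has 5 valence electrons; C⁺ still has 3 valence electrons.
All are still removing valence electrons, so compare the +1 ions as you would atoms: IE_2 generally rises across a period (higher Z_eff) and falls down a group (larger shell), subject to the usual subshell exceptions.
Valence configurations: Mg⁺ [Ne]3s¹, O⁺ [He]2s²2p³, C⁺ [He]2s²2p¹.
Approximate IE_2 values (kJ/mol): Mg 1451, O 3388, C 2353.
Overall IE_2 order: Mg < C < O.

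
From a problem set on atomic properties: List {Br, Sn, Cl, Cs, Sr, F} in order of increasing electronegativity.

EN rises left→right (higher Z_eff, smaller atoms) and falls top→bottom (larger, more shielded atoms).
These span different periods and groups, so the two trends combine.
Sr > Cs: both effects reinforce here, so Sr is clearly the higher of the two.
Sn > Sr: Sn lies to the right of Sr in period 5, so the across-period effect alone puts Sn higher.
Br > Sn: relative to Sn, both the across-period and down-group shifts push Br's electronegativity up.
Cl > Br: Cl sits above Br in group 17, so the down-group effect alone puts Cl higher.
F > Cl: they share group 17; the group trend gives F the larger value.
Approximate values (Pauling): F 3.98, Cl 3.16, Br 2.96, Sr 0.95, Sn 1.96, Cs 0.79.
So from lowest to highest: Cs < Sr < Sn < Br < Cl < F.

Cs < Sr < Sn < Br < Cl < F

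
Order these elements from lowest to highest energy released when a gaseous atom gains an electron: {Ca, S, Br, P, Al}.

Electron affinity generally becomes more exothermic across a period toward the halogens and less exothermic down a group.
Here both period and group differ, so the two effects have to be weighed against each other.
Al > Ca: relative to Ca, both the across-period and down-group shifts push Al's electron affinity up.
P > Al: P lies to the right of Al in period 3, so the across-period effect alone puts P higher.
S > P: S lies to the right of P in period 3, so the across-period effect alone puts S higher.
Br > S: period and group pull opposite ways; the across-period shift dominates (325 vs 200 kJ/mol).
Approximate values (kJ/mol): Al 42, P 72, S 200, Ca 2, Br 325.
So from lowest to highest: Ca < Al < P < S < Br.

Ca < Al < P < S < Br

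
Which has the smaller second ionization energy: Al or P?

Al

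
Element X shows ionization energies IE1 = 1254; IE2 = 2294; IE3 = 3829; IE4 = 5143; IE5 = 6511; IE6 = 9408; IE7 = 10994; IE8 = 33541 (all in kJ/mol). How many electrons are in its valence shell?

Look for the largest jump between consecutive ionization energies: IE8/IE7 ≈ 3.1, far larger than any earlier ratio.
That jump marks the point where a core electron is being removed. So the atom has 7 valence electrons.

7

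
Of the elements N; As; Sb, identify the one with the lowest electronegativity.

EN rises left→right (higher Z_eff, smaller atoms) and falls top→bottom (larger, more shielded atoms).
All are in group 15, so electronegativity increases up the group.
The lowest electronegativity among these belongs to Sb.

Sb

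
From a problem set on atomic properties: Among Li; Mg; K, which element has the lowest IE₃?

K

After 2 electrons have been removed, what remains? Li²⁺ is already 1 electron into the core; Mg²⁺ is the bare [Ne] core; K²⁺ is already 1 electron into the core.
All of these are removing an electron from a noble-gas core or deeper; the smaller core (lower principal quantum number) is held far more tightly, and within a period the higher nuclear charge binds the same core more tightly.
Tabulated IE_3 (kJ/mol): Li 11815, Mg 7733, K 4420.
So the third ionization energies run K < Mg < Li.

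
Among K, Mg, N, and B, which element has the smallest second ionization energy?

Mg

The second ionization energy removes an electron from the +1 ion. For each element: K⁺ is the bare [Ar] core; Mg⁺ still has 1 valence electron; N⁺ still has 4 valence electrons; B⁺ still has 2 valence electrons.
Pulling an electron out of a noble-gas core costs far more than removing a remaining valence electron, so K sits at the high end of IE_2.
Valence configurations: Mg⁺ [Ne]3s¹, N⁺ [He]2s²2p², B⁺ [He]2s².
The numbers (kJ/mol): K 3052, Mg 1451, N 2856, B 2427.
Overall IE_2 order: Mg < B < N < K.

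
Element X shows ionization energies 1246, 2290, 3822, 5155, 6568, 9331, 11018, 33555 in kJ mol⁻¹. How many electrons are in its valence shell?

Look for the largest jump between consecutive ionization energies: IE8/IE7 ≈ 3.0, far larger than any earlier ratio.
That jump marks the point where a core electron is being removed. So the atom has 7 valence electrons.

7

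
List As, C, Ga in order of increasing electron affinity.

Ga < As < C

C is in period 2, group 14; Ga is in period 4, group 13; As is in period 4, group 15.
Atoms with high Z_eff and room in the valence shell (especially the halogens) have the most exothermic electron affinities.
Neither a single period nor a single group — weigh both effects.
As > Ga: both are in period 4; the period trend gives As the larger value.
C > As: period and group pull opposite ways; the down-group shift dominates (122 vs 78 kJ/mol).
Approximate values (kJ/mol): C 122, Ga 29, As 78.
So from lowest to highest: Ga < As < C.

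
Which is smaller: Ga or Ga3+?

Forming Ga3+ removes 3 electrons from Ga. Fewer electrons for the same nuclear charge means less shielding and a higher Z_eff on the remaining electrons, and for main-group metals the entire outer shell is lost.
A cation is smaller than its parent atom: Ga3+ < Ga.

Ga3+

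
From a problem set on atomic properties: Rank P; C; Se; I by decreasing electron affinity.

I, Se, C, P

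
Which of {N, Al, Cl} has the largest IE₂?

N

After 1 electron has been removed, what remains? N⁺ still has 4 valence electrons; Al⁺ still has 2 valence electrons; Cl⁺ still has 6 valence electrons.
All are still removing valence electrons, so compare the +1 ions as you would atoms: IE_2 generally rises across a period (higher Z_eff) and falls down a group (larger shell), subject to the usual subshell exceptions.
Valence configurations: N⁺ [He]2s²2p², Al⁺ [Ne]3s², Cl⁺ [Ne]3s²3p⁴.
The numbers (kJ/mol): N 2856, Al 1817, Cl 2298.
Overall IE_2 order: Al < Cl < N.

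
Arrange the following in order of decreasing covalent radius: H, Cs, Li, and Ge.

H is in period 1, group 1; Li is in period 2, group 1; Ge is in period 4, group 14; Cs is in period 6, group 1.
Across a period the added protons contract the valence shell; down a group each new principal shell makes the atom larger.
These span different periods and groups, so the two trends combine.
Ge > H: the two effects oppose for this pair; the down-group effect wins (121 vs 32 pm).
Li > Ge: the two effects oppose for this pair; the across-period effect wins (133 vs 121 pm).
Cs > Li: they share group 1; the group trend gives Cs the larger value.
For reference (pm): H 32, Li 133, Ge 121, Cs 232.
So from largest to smallest: Cs > Li > Ge > H.

Cs > Li > Ge > H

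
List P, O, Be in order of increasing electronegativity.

Be < P < O

Atoms toward the upper right of the periodic table pull bonding electrons most strongly.
These span different periods and groups, so the two trends combine.
P > Be: the two effects oppose for this pair; the across-period effect wins (2.19 vs 1.57).
O > P: relative to P, both the across-period and down-group shifts push O's electronegativity up.
For reference (Pauling): Be 1.57, O 3.44, P 2.19.
So from lowest to highest: Be < P < O.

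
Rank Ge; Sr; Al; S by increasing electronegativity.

Al is in period 3, group 13; S is in period 3, group 16; Ge is in period 4, group 14; Sr is in period 5, group 2.
Smaller atoms with higher effective nuclear charge are more electronegative.
Neither a single period nor a single group — weigh both effects.
Al > Sr: relative to Sr, both the across-period and down-group shifts push Al's electronegativity up.
Ge > Al: the two effects oppose for this pair; the across-period effect wins (2.01 vs 1.61).
S > Ge: both effects reinforce here, so S is clearly the higher of the two.
Tabulated electronegativity (Pauling): Al 1.61, S 2.58, Ge 2.01, Sr 0.95.
So from lowest to highest: Sr < Al < Ge < S.

Sr < Al < Ge < S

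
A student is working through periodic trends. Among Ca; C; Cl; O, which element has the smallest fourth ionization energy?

After 3 electrons have been removed, what remains? Ca³⁺ is already 1 electron into the core; C³⁺ still has 1 valence electron; Cl³⁺ still has 4 valence electrons; O³⁺ still has 3 valence electrons.
Usually core removal costs more than valence removal, but here the competition is close: a tightly held n=2 valence electron can cost more to remove than an n=3 core electron, so the actual values have to decide it.
Valence configurations: C³⁺ [He]2s¹, Cl³⁺ [Ne]3s²3p², O³⁺ [He]2s²2p¹.
The numbers (kJ/mol): Ca 6491, C 6223, Cl 5159, O 7469.
Overall IE_4 order: Cl < C < Ca < O.

Cl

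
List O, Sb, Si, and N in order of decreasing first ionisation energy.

N, O, Sb, Si

Across a period the outer electron is held more tightly (higher IE₁); down a group it sits in a higher shell, more shielded, and comes off more easily.
Here both period and group differ, so the two effects have to be weighed against each other.
Sb > Si: the two effects oppose for this pair; the across-period effect wins (831 vs 786 kJ/mol).
O > Sb: both effects reinforce here, so O is clearly the higher of the two.
N > O: this pair runs against the simple trend — see the exception note.
Note the exception: N has a higher first ionization energy than O, contrary to the simple trend — pairing an electron in O's 2p⁴ costs repulsion energy, so O ionizes more easily than half-filled N (2p³).
Approximate values (kJ/mol): N 1402, O 1314, Si 786, Sb 831.
So from highest to lowest: N > O > Sb > Si.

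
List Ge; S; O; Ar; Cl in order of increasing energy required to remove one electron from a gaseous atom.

Ge < S < Cl < O < Ar

O is in period 2, group 16; S is in period 3, group 16; Cl is in period 3, group 17; Ar is in period 3, group 18; Ge is in period 4, group 14.
Removing the outermost electron gets harder across a period and easier down a group.
These span different periods and groups, so the two trends combine.
S > Ge: both effects reinforce here, so S is clearly the higher of the two.
Cl > S: Cl lies to the right of S in period 3, so the across-period effect alone puts Cl higher.
O > Cl: period and group pull opposite ways; the down-group shift dominates (1314 vs 1251 kJ/mol).
Ar > O: period and group pull opposite ways; the across-period shift dominates (1521 vs 1314 kJ/mol).
Approximate values (kJ/mol): O 1314, S 1000, Cl 1251, Ar 1521, Ge 762.
So from lowest to highest: Ge < S < Cl < O < Ar.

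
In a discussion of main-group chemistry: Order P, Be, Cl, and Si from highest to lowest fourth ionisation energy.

After 3 electrons have been removed, what remains? P³⁺ still has 2 valence electrons; Be³⁺ is already 1 electron into the core; Cl³⁺ still has 4 valence electrons; Si³⁺ still has 1 valence electron.
Core electrons are held far more tightly than valence electrons, so Be tops the IE_4 order.
Valence configurations: P³⁺ [Ne]3s², Cl³⁺ [Ne]3s²3p², Si³⁺ [Ne]3s¹.
Approximate IE_4 values (kJ/mol): P 4964, Be 21007, Cl 5159, Si 4356.
Putting it together, IE_4: Si < P < Cl < Be.

Be, Cl, P, Si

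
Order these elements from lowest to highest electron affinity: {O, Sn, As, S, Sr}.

Sr, As, Sn, O, S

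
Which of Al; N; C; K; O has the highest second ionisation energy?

The second ionization energy removes an electron from the +1 ion. For each element: Al⁺ still has 2 valence electrons; N⁺ still has 4 valence electrons; C⁺ still has 3 valence electrons; K⁺ is the bare [Ar] core; O⁺ still has 5 valence electrons.
Usually core removal costs more than valence removal, but here the competition is close: a tightly held n=2 valence electron can cost more to remove than an n=3 core electron, so the actual values have to decide it.
Valence configurations: Al⁺ [Ne]3s², N⁺ [He]2s²2p², C⁺ [He]2s²2p¹, O⁺ [He]2s²2p³.
Approximate IE_2 values (kJ/mol): Al 1817, N 2856, C 2353, K 3052, O 3388.
Putting it together, IE_2: Al < C < N < K < O.

O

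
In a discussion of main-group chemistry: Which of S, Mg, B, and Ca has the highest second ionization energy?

IE_2 is the cost of taking one more electron from the +1 cation: S⁺ still has 5 valence electrons; Mg⁺ still has 1 valence electron; B⁺ still has 2 valence electrons; Ca⁺ still has 1 valence electron.
All are still removing valence electrons, so compare the +1 ions as you would atoms: IE_2 generally rises across a period (higher Z_eff) and falls down a group (larger shell), subject to the usual subshell exceptions.
Valence configurations: S⁺ [Ne]3s²3p³, Mg⁺ [Ne]3s¹, B⁺ [He]2s², Ca⁺ [Ar]4s¹.
The numbers (kJ/mol): S 2252, Mg 1451, B 2427, Ca 1145.
So the second ionization energies run Ca < Mg < S < B.

B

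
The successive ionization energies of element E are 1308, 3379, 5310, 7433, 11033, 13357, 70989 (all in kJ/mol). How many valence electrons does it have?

Look for the largest jump between consecutive ionization energies: IE7/IE6 ≈ 5.3, far larger than any earlier ratio.
That jump marks the point where a core electron is being removed. So the atom has 6 valence electrons.

6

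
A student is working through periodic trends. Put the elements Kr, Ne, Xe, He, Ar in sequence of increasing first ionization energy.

Across a period the outer electron is held more tightly (higher IE₁); down a group it sits in a higher shell, more shielded, and comes off more easily.
All are in group 18, so first ionization energy increases up the group.
So from lowest to highest: Xe < Kr < Ar < Ne < He.

Xe, Kr, Ar, Ne, He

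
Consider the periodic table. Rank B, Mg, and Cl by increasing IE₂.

Mg < Cl < B

After 1 electron has been removed, what remains? B⁺ still has 2 valence electrons; Mg⁺ still has 1 valence electron; Cl⁺ still has 6 valence electrons.
All are still removing valence electrons, so compare the +1 ions as you would atoms: IE_2 generally rises across a period (higher Z_eff) and falls down a group (larger shell), subject to the usual subshell exceptions.
Valence configurations: B⁺ [He]2s², Mg⁺ [Ne]3s¹, Cl⁺ [Ne]3s²3p⁴.
Tabulated IE_2 (kJ/mol): B 2427, Mg 1451, Cl 2298.
Hence IE_2: Mg < Cl < B.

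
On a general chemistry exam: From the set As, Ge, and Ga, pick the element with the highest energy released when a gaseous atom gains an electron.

Ge

Ga is in period 4, group 13; Ge is in period 4, group 14; As is in period 4, group 15.
EA tends to increase across a period and decrease down a group, though the pattern is less regular than for IE or radius.
All lie in period 4; the across-period trend (electron affinity increases left to right) applies, with the exception below.
Note the exception: Ge has a higher electron affinity than As, contrary to the simple trend — adding an electron to As's half-filled 4p³ is unfavourable, so Ge (4p²) has the more exothermic EA.
For reference (kJ/mol): Ga 29, Ge 119, As 78.
The highest energy released when a gaseous atom gains an electron among these belongs to Ge.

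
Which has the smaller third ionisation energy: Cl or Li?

Cl

After 2 electrons have been removed, what remains? Cl²⁺ still has 5 valence electrons; Li²⁺ is already 1 electron into the core.
Core electrons are held far more tightly than valence electrons, so Li tops the IE_3 order.
Tabulated IE_3 (kJ/mol): Cl 3822, Li 11815.
Hence IE_3: Cl < Li.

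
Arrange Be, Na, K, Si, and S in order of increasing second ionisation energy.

Consider each +1 ion: Be⁺ still has 1 valence electron; Na⁺ is the bare [Ne] core; K⁺ is the bare [Ar] core; Si⁺ still has 3 valence electrons; S⁺ still has 5 valence electrons.
Pulling an electron out of a noble-gas core costs far more than removing a remaining valence electron, so K and Na sit at the high end of IE_2.
Valence configurations: Be⁺ [He]2s¹, Si⁺ [Ne]3s²3p¹, S⁺ [Ne]3s²3p³.
Tabulated IE_2 (kJ/mol): Be 1757, Na 4562, K 3052, Si 1577, S 2252.
Overall IE_2 order: Si < Be < S < K < Na.

Si < Be < S < K < Na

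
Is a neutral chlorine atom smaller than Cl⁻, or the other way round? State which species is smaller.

Forming Cl⁻ adds 1 electron to Cl. More electron–electron repulsion in the same shell, with unchanged nuclear charge, lets the cloud expand.
An anion is larger than its parent atom: Cl⁻ > Cl.

Cl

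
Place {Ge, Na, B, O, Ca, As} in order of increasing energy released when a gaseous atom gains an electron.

B is in period 2, group 13; O is in period 2, group 16; Na is in period 3, group 1; Ca is in period 4, group 2; Ge is in period 4, group 14; As is in period 4, group 15.
EA tends to increase across a period and decrease down a group, though the pattern is less regular than for IE or radius.
Neither a single period nor a single group — weigh both effects.
B > Ca: both effects reinforce here, so B is clearly the higher of the two.
Na > B: this pair runs against the simple trend — see the exception note.
As > Na: the two effects oppose for this pair; the across-period effect wins (78 vs 53 kJ/mol).
Ge > As: this pair runs against the simple trend — see the exception note.
O > Ge: relative to Ge, both the across-period and down-group shifts push O's electron affinity up.
Note the exception: Na has a higher electron affinity than B, contrary to the simple trend — B's ns²np¹ configuration gives only a small electron affinity — the sparsely filled np subshell binds an added electron weakly.
Note the exception: Ge has a higher electron affinity than As, contrary to the simple trend — adding an electron to As's half-filled 4p³ is unfavourable, so Ge (4p²) has the more exothermic EA.
Approximate values (kJ/mol): B 27, O 141, Na 53, Ca 2, Ge 119, As 78.
So from lowest to highest: Ca < B < Na < As < Ge < O.

Ca < B < Na < As < Ge < O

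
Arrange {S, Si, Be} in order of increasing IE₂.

Si < Be < S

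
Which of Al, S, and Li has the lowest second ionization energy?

The second ionization energy removes an electron from the +1 ion. For each element: Al⁺ still has 2 valence electrons; S⁺ still has 5 valence electrons; Li⁺ is the bare [He] core.
Pulling an electron out of a noble-gas core costs far more than removing a remaining valence electron, so Li sits at the high end of IE_2.
Valence configurations: Al⁺ [Ne]3s², S⁺ [Ne]3s²3p³.
The numbers (kJ/mol): Al 1817, S 2252, Li 7298.
So the second ionization energies run Al < S < Li.

Al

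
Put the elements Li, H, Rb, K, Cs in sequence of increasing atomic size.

H is in period 1, group 1; Li is in period 2, group 1; K is in period 4, group 1; Rb is in period 5, group 1; Cs is in period 6, group 1.
Moving right in a period, electrons are added to the same shell under a stronger nuclear pull, so atoms get smaller; moving down, a new shell is opened and atoms get larger.
All are in group 1, so atomic radius increases down the group.
So from smallest to largest: H < Li < K < Rb < Cs.

H < Li < K < Rb < Cs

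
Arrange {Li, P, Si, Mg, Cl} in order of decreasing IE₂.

Li > Cl > P > Si > Mg

IE_2 is the cost of taking one more electron from the +1 cation: Li⁺ is the bare [He] core; P⁺ still has 4 valence electrons; Si⁺ still has 3 valence electrons; Mg⁺ still has 1 valence electron; Cl⁺ still has 6 valence electrons.
Pulling an electron out of a noble-gas core costs far more than removing a remaining valence electron, so Li sits at the high end of IE_2.
Valence configurations: P⁺ [Ne]3s²3p², Si⁺ [Ne]3s²3p¹, Mg⁺ [Ne]3s¹, Cl⁺ [Ne]3s²3p⁴.
The numbers (kJ/mol): Li 7298, P 1907, Si 1577, Mg 1451, Cl 2298.
Overall IE_2 order: Mg < Si < P < Cl < Li.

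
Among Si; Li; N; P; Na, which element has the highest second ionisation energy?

After 1 electron has been removed, what remains? Si⁺ still has 3 valence electrons; Li⁺ is the bare [He] core; N⁺ still has 4 valence electrons; P⁺ still has 4 valence electrons; Na⁺ is the bare [Ne] core.
Core electrons are held far more tightly than valence electrons, so Na and Li top the IE_2 order.
Valence configurations: Si⁺ [Ne]3s²3p¹, N⁺ [He]2s²2p², P⁺ [Ne]3s²3p².
Tabulated IE_2 (kJ/mol): Si 1577, Li 7298, N 2856, P 1907, Na 4562.
So the second ionization energies run Si < P < N < Na < Li.

Li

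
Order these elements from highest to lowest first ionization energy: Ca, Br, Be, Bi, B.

Br > Be > B > Bi > Ca

Across a period the outer electron is held more tightly (higher IE₁); down a group it sits in a higher shell, more shielded, and comes off more easily.
These span different periods and groups, so the two trends combine.
Bi > Ca: the two effects oppose for this pair; the across-period effect wins (703 vs 590 kJ/mol).
B > Bi: period and group pull opposite ways; the down-group shift dominates (801 vs 703 kJ/mol).
Be > B: this pair runs against the simple trend — see the exception note.
Br > Be: period and group pull opposite ways; the across-period shift dominates (1140 vs 900 kJ/mol).
Note the exception: Be has a higher first ionization energy than B, contrary to the simple trend — removing B's lone 2p electron is easier than breaking Be's filled 2s².
Tabulated first ionization energy (kJ/mol): Be 900, B 801, Ca 590, Br 1140, Bi 703.
So from highest to lowest: Br > Be > B > Bi > Ca.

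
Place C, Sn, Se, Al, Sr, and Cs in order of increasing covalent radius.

C < Se < Al < Sn < Sr < Cs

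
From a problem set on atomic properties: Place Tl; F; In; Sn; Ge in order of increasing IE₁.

In, Tl, Sn, Ge, F

F is in period 2, group 17; Ge is in period 4, group 14; In is in period 5, group 13; Sn is in period 5, group 14; Tl is in period 6, group 13.
IE₁ increases left→right with effective nuclear charge and decreases top→bottom as the valence shell moves farther out.
Here both period and group differ, so the two effects have to be weighed against each other.
Tl > In: this pair runs against the simple trend — see the exception note.
Sn > Tl: both effects reinforce here, so Sn is clearly the higher of the two.
Ge > Sn: they share group 14; the group trend gives Ge the larger value.
F > Ge: both effects reinforce here, so F is clearly the higher of the two.
Note the exception: Tl has a higher first ionization energy than In, contrary to the simple trend — relativistic 6s stabilisation and poor 4f/5d shielding distort the trend for the heavy p-block elements.
Approximate values (kJ/mol): F 1681, Ge 762, In 558, Sn 709, Tl 589.
So from lowest to highest: In < Tl < Sn < Ge < F.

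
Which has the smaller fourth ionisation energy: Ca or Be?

IE_4 is the cost of taking one more electron from the +3 cation: Ca³⁺ is already 1 electron into the core; Be³⁺ is already 1 electron into the core.
All of these are removing an electron from a noble-gas core or deeper; the smaller core (lower principal quantum number) is held far more tightly, and within a period the higher nuclear charge binds the same core more tightly.
Tabulated IE_4 (kJ/mol): Ca 6491, Be 21007.
Hence IE_4: Ca < Be.

Ca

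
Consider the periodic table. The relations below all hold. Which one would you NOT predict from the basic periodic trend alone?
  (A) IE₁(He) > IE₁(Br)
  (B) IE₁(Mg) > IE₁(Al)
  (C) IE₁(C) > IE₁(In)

The general trend: first ionization energy increases across a period and decreases down a group.
(A) He (period 1, group 18) vs Br (period 4, group 17): the stated order agrees with the simple trend.
(B) Mg (period 3, group 2) vs Al (period 3, group 13): the stated order contradicts the simple trend.
(C) C (period 2, group 14) vs In (period 5, group 13): the stated order agrees with the simple trend.
The exception is (B): Al's single 3p electron is easier to remove than one from Mg's filled 3s².

(B)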